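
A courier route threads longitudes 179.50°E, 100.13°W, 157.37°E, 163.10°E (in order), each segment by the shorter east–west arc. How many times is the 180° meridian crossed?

2

Leg 1: +179.50° → -100.13°, shortest Δλ = 80.37° (east) — crosses 180°.
Leg 2: -100.13° → +157.37°, shortest Δλ = -102.5° (west) — crosses 180°.
Leg 3: +157.37° → +163.10°, shortest Δλ = 5.73° (east) — does not cross 180°.
Total crossings: 2.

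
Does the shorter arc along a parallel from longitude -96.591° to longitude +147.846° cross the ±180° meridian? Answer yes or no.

Naïve |147.846 − -96.591| = 244.437° > 180°, so the shorter arc goes the other way round — across 180°.
Signed shortest Δλ = ((147.846 − -96.591 + 180) mod 360) − 180 = -115.563°.
Going west by 115.563° from -96.591° passes through 180° before reaching +147.846°.

Yes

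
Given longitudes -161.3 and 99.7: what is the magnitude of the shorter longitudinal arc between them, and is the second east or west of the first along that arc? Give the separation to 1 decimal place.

99.0° west

Raw difference: 99.7 − -161.3 = 261.0°.
Normalise into (−180°, 180°]: 261.0° − 360° = -99.0°.
Negative ⇒ the second point lies to the west; separation 99.0°.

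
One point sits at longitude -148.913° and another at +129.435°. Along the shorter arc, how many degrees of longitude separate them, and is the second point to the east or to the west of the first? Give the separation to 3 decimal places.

Raw difference: 129.435 − -148.913 = 278.348°.
Normalise into (−180°, 180°]: 278.348° − 360° = -81.652°.
Negative ⇒ the second point lies to the west; separation 81.652°.

81.652° west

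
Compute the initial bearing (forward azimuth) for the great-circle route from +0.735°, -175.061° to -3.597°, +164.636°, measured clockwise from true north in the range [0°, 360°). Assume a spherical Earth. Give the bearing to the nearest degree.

Δλ = 164.636 − -175.061 = 339.697°; wrapped into (−180°, 180°]: -20.303°.
θ = atan2( sin Δλ · cos φ₂ , cos φ₁ · sin φ₂ − sin φ₁ · cos φ₂ · cos Δλ )
  = atan2(-0.34630, -0.07474) = -102.179° → normalised to [0°, 360°): 257.821°.

258°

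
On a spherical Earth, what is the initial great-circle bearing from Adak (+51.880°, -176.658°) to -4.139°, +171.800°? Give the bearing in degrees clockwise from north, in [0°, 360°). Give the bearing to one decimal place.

193.8°

Δλ = 171.800 − -176.658 = 348.458°; wrapped into (−180°, 180°]: -11.542°.
θ = atan2( sin Δλ · cos φ₂ , cos φ₁ · sin φ₂ − sin φ₁ · cos φ₂ · cos Δλ )
  = atan2(-0.19956, -0.81336) = -166.214° → normalised to [0°, 360°): 193.786°.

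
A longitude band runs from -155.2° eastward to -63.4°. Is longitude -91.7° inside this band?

Yes

Band width going east from -155.2° to -63.4°: ((-63.4 − -155.2) mod 360) = 91.8°.
Offset of -91.7° east of the west edge: ((-91.7 − -155.2) mod 360) = 63.5°.
63.5° ≤ 91.8° ⇒ inside.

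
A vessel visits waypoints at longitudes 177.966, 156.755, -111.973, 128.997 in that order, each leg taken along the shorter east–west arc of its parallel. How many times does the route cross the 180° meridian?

2

Leg 1: +177.966° → +156.755°, shortest Δλ = -21.211° (west) — does not cross 180°.
Leg 2: +156.755° → -111.973°, shortest Δλ = 91.272° (east) — crosses 180°.
Leg 3: -111.973° → +128.997°, shortest Δλ = -119.03° (west) — crosses 180°.
Total crossings: 2.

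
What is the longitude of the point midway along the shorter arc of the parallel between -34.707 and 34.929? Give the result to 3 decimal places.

Signed shortest Δλ from -34.707° to +34.929° is +69.636°.
Midpoint longitude = -34.707° + (+69.636°)/2 = -34.707° + 34.818° = +0.111°.

+0.111°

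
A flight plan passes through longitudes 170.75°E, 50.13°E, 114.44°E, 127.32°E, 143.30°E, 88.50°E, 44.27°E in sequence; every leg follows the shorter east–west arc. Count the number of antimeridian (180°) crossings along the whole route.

Leg 1: +170.75° → +50.13°, shortest Δλ = -120.62° (west) — does not cross 180°.
Leg 2: +50.13° → +114.44°, shortest Δλ = 64.31° (east) — does not cross 180°.
Leg 3: +114.44° → +127.32°, shortest Δλ = 12.88° (east) — does not cross 180°.
Leg 4: +127.32° → +143.30°, shortest Δλ = 15.98° (east) — does not cross 180°.
Leg 5: +143.30° → +88.50°, shortest Δλ = -54.8° (west) — does not cross 180°.
Leg 6: +88.50° → +44.27°, shortest Δλ = -44.23° (west) — does not cross 180°.
Total crossings: 0.

0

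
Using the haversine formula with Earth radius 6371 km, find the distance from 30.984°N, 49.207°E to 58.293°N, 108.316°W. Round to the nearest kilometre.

Δλ = -108.316 − 49.207 = -157.523°.
Δφ = 58.293 − 30.984 = 27.309°.
a = sin²(Δφ/2) + cos φ₁ · cos φ₂ · sin²(Δλ/2) = 0.489195.
c = 2·atan2(√a, √(1−a)) = 1.54918 rad → d = 6371·c ≈ 9869.85 km.

9870 km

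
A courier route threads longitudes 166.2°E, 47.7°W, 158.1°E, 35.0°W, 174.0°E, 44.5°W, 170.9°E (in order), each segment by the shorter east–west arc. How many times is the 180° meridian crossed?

6

Leg 1: +166.2° → -47.7°, shortest Δλ = 146.1° (east) — crosses 180°.
Leg 2: -47.7° → +158.1°, shortest Δλ = -154.2° (west) — crosses 180°.
Leg 3: +158.1° → -35.0°, shortest Δλ = 166.9° (east) — crosses 180°.
Leg 4: -35.0° → +174.0°, shortest Δλ = -151.0° (west) — crosses 180°.
Leg 5: +174.0° → -44.5°, shortest Δλ = 141.5° (east) — crosses 180°.
Leg 6: -44.5° → +170.9°, shortest Δλ = -144.6° (west) — crosses 180°.
Total crossings: 6.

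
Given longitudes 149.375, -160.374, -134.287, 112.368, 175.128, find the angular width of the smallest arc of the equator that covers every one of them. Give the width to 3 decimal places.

Sort the longitudes: -160.374°, -134.287°, +112.368°, +149.375°, +175.128°.
Eastward gaps between consecutive values (wrapping around): 26.087°, 246.655°, 37.007°, 25.753°, 24.498°.
Largest gap = 246.655° ⇒ minimal covering band is its complement: 360° − 246.655° = 113.345°.
Band runs from +112.368° eastward to -134.287°, crossing the antimeridian.

113.345°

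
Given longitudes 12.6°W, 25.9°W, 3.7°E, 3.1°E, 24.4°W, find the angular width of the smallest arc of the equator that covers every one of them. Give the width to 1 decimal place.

Sort the longitudes: -25.9°, -24.4°, -12.6°, +3.1°, +3.7°.
Eastward gaps between consecutive values (wrapping around): 1.5°, 11.8°, 15.7°, 0.6°, 330.4°.
Largest gap = 330.4° ⇒ minimal covering band is its complement: 360° − 330.4° = 29.6°.
Band runs from -25.9° eastward to +3.7°.

29.6°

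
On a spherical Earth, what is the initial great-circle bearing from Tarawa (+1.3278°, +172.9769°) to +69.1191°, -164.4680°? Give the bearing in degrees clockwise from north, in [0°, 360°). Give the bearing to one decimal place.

Δλ = -164.4680 − 172.9769 = -337.4449°; wrapped into (−180°, 180°]: 22.5551°.
θ = atan2( sin Δλ · cos φ₂ , cos φ₁ · sin φ₂ − sin φ₁ · cos φ₂ · cos Δλ )
  = atan2(0.13672, 0.92644) = 8.395° → normalised to [0°, 360°): 8.395°.

8.4°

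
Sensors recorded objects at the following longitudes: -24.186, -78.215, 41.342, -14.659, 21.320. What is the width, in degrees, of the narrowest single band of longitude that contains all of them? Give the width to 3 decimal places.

119.557°

Sort the longitudes: -78.215°, -24.186°, -14.659°, +21.320°, +41.342°.
Eastward gaps between consecutive values (wrapping around): 54.029°, 9.527°, 35.979°, 20.022°, 240.443°.
Largest gap = 240.443° ⇒ minimal covering band is its complement: 360° − 240.443° = 119.557°.
Band runs from -78.215° eastward to +41.342°.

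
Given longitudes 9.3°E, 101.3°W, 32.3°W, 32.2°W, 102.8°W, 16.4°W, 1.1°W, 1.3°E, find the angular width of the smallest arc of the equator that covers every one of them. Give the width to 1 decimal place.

Sort the longitudes: -102.8°, -101.3°, -32.3°, -32.2°, -16.4°, -1.1°, +1.3°, +9.3°.
Eastward gaps between consecutive values (wrapping around): 1.5°, 69.0°, 0.1°, 15.8°, 15.3°, 2.4°, 8.0°, 247.9°.
Largest gap = 247.9° ⇒ minimal covering band is its complement: 360° − 247.9° = 112.1°.
Band runs from -102.8° eastward to +9.3°.

112.1°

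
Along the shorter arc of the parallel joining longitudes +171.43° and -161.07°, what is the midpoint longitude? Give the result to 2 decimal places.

Signed shortest Δλ from +171.43° to -161.07° is +27.50°.
Midpoint longitude = +171.43° + (+27.50°)/2 = +171.43° + 13.75° = +185.18°.
Normalise into (−180°, 180°]: -174.82°.
(The naïve average (+171.43 + -161.07)/2 = 5.18° is on the wrong side of the globe.)

-174.82°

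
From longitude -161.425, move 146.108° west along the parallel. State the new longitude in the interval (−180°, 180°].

Start at -161.425°; shift −146.108° → -307.533°.
-307.533° lies outside (−180°, 180°]; add 360° → +52.467°.

+52.467°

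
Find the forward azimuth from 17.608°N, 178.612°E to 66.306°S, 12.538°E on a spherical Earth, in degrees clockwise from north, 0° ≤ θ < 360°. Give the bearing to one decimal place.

Δλ = 12.538 − 178.612 = -166.074°.
θ = atan2( sin Δλ · cos φ₂ , cos φ₁ · sin φ₂ − sin φ₁ · cos φ₂ · cos Δλ )
  = atan2(-0.09671, -0.75481) = -172.699° → normalised to [0°, 360°): 187.301°.

187.3°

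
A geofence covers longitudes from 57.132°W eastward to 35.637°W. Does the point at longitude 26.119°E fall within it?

No

Band width going east from -57.132° to -35.637°: ((-35.637 − -57.132) mod 360) = 21.495°.
Offset of +26.119° east of the west edge: ((26.119 − -57.132) mod 360) = 83.251°.
83.251° > 21.495° ⇒ outside.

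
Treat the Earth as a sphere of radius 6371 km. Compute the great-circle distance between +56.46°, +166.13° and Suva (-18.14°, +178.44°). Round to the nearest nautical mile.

4522 nmi

Δλ = 178.44 − 166.13 = 12.31°.
Δφ = -18.14 − 56.46 = -74.60°.
a = sin²(Δφ/2) + cos φ₁ · cos φ₂ · sin²(Δλ/2) = 0.373258.
c = 2·atan2(√a, √(1−a)) = 1.31452 rad → d = 6371·c ≈ 8374.78 km ≈ 4522.02 nmi.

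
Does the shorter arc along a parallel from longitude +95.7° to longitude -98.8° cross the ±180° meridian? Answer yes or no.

Naïve |-98.8 − 95.7| = 194.5° > 180°, so the shorter arc goes the other way round — across 180°.
Signed shortest Δλ = ((-98.8 − 95.7 + 180) mod 360) − 180 = 165.5°.
Going east by 165.5° from +95.7° passes through 180° before reaching -98.8°.

Yes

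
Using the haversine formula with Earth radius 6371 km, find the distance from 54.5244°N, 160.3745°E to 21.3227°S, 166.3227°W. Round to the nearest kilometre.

9011 km

Δλ = -166.3227 − 160.3745 = -326.6972°; wrapped into (−180°, 180°]: 33.3028°.
Δφ = -21.3227 − 54.5244 = -75.8471°.
a = sin²(Δφ/2) + cos φ₁ · cos φ₂ · sin²(Δλ/2) = 0.422136.
c = 2·atan2(√a, √(1−a)) = 1.41443 rad → d = 6371·c ≈ 9011.34 km.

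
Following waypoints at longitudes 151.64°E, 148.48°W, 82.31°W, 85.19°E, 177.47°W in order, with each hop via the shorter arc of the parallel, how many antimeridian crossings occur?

Leg 1: +151.64° → -148.48°, shortest Δλ = 59.88° (east) — crosses 180°.
Leg 2: -148.48° → -82.31°, shortest Δλ = 66.17° (east) — does not cross 180°.
Leg 3: -82.31° → +85.19°, shortest Δλ = 167.5° (east) — does not cross 180°.
Leg 4: +85.19° → -177.47°, shortest Δλ = 97.34° (east) — crosses 180°.
Total crossings: 2.

2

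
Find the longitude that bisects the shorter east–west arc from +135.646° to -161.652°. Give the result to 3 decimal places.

+166.997°

Signed shortest Δλ from +135.646° to -161.652° is +62.702°.
Midpoint longitude = +135.646° + (+62.702°)/2 = +135.646° + 31.351° = +166.997°.
(The naïve average (+135.646 + -161.652)/2 = -13.003° is on the wrong side of the globe.)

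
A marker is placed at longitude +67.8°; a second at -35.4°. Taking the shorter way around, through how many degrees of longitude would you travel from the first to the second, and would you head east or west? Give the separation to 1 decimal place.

103.2° west

Raw difference: -35.4 − 67.8 = -103.2°.
Normalise into (−180°, 180°]: -103.2° stays -103.2°.
Negative ⇒ the second point lies to the west; separation 103.2°.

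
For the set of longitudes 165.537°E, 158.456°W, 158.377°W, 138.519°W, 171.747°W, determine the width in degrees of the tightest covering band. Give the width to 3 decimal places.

55.944°

Sort the longitudes: -171.747°, -158.456°, -158.377°, -138.519°, +165.537°.
Eastward gaps between consecutive values (wrapping around): 13.291°, 0.079°, 19.858°, 304.056°, 22.716°.
Largest gap = 304.056° ⇒ minimal covering band is its complement: 360° − 304.056° = 55.944°.
Band runs from +165.537° eastward to -138.519°, crossing the antimeridian.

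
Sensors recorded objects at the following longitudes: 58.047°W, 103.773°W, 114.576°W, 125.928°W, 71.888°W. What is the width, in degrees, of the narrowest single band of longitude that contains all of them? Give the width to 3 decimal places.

67.881°

Sort the longitudes: -125.928°, -114.576°, -103.773°, -71.888°, -58.047°.
Eastward gaps between consecutive values (wrapping around): 11.352°, 10.803°, 31.885°, 13.841°, 292.119°.
Largest gap = 292.119° ⇒ minimal covering band is its complement: 360° − 292.119° = 67.881°.
Band runs from -125.928° eastward to -58.047°.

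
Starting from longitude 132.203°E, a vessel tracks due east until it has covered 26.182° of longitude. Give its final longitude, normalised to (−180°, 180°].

158.385°E

Start at +132.203°; shift +26.182° → +158.385°.
+158.385° already lies in (−180°, 180°].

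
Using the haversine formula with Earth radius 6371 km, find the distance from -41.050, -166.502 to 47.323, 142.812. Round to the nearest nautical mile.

Δλ = 142.812 − -166.502 = 309.314°; wrapped into (−180°, 180°]: -50.686°.
Δφ = 47.323 − -41.050 = 88.373°.
a = sin²(Δφ/2) + cos φ₁ · cos φ₂ · sin²(Δλ/2) = 0.579464.
c = 2·atan2(√a, √(1−a)) = 1.73040 rad → d = 6371·c ≈ 11024.38 km ≈ 5952.69 nmi.

5953 nmi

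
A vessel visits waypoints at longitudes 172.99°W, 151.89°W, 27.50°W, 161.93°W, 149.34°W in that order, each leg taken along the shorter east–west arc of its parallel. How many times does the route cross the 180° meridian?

0

Leg 1: -172.99° → -151.89°, shortest Δλ = 21.1° (east) — does not cross 180°.
Leg 2: -151.89° → -27.50°, shortest Δλ = 124.39° (east) — does not cross 180°.
Leg 3: -27.50° → -161.93°, shortest Δλ = -134.43° (west) — does not cross 180°.
Leg 4: -161.93° → -149.34°, shortest Δλ = 12.59° (east) — does not cross 180°.
Total crossings: 0.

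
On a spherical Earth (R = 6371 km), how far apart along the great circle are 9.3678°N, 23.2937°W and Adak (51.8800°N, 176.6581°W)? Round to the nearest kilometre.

12744 km

Δλ = -176.6581 − -23.2937 = -153.3644°.
Δφ = 51.8800 − 9.3678 = 42.5122°.
a = sin²(Δφ/2) + cos φ₁ · cos φ₂ · sin²(Δλ/2) = 0.708192.
c = 2·atan2(√a, √(1−a)) = 2.00026 rad → d = 6371·c ≈ 12743.67 km.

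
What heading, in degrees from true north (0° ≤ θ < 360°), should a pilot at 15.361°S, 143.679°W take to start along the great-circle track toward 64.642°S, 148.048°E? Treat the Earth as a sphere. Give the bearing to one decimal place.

Δλ = 148.048 − -143.679 = 291.727°; wrapped into (−180°, 180°]: -68.273°.
θ = atan2( sin Δλ · cos φ₂ , cos φ₁ · sin φ₂ − sin φ₁ · cos φ₂ · cos Δλ )
  = atan2(-0.39785, -0.82937) = -154.373° → normalised to [0°, 360°): 205.627°.

205.6°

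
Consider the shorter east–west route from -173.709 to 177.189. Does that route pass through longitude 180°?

Yes

Naïve |177.189 − -173.709| = 350.898° > 180°, so the shorter arc goes the other way round — across 180°.
Signed shortest Δλ = ((177.189 − -173.709 + 180) mod 360) − 180 = -9.102°.
Going west by 9.102° from -173.709° passes through 180° before reaching +177.189°.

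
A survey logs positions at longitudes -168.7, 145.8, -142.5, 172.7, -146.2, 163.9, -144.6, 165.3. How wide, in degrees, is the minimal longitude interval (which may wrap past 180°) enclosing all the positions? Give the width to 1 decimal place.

71.7°

Sort the longitudes: -168.7°, -146.2°, -144.6°, -142.5°, +145.8°, +163.9°, +165.3°, +172.7°.
Eastward gaps between consecutive values (wrapping around): 22.5°, 1.6°, 2.1°, 288.3°, 18.1°, 1.4°, 7.4°, 18.6°.
Largest gap = 288.3° ⇒ minimal covering band is its complement: 360° − 288.3° = 71.7°.
Band runs from +145.8° eastward to -142.5°, crossing the antimeridian.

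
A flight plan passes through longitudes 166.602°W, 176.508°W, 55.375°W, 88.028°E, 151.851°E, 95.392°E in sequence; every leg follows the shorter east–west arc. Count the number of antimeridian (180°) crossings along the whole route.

0

Leg 1: -166.602° → -176.508°, shortest Δλ = -9.906° (west) — does not cross 180°.
Leg 2: -176.508° → -55.375°, shortest Δλ = 121.133° (east) — does not cross 180°.
Leg 3: -55.375° → +88.028°, shortest Δλ = 143.403° (east) — does not cross 180°.
Leg 4: +88.028° → +151.851°, shortest Δλ = 63.823° (east) — does not cross 180°.
Leg 5: +151.851° → +95.392°, shortest Δλ = -56.459° (west) — does not cross 180°.
Total crossings: 0.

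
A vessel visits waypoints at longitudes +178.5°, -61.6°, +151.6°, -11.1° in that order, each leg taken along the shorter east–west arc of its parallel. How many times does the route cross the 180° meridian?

2

Leg 1: +178.5° → -61.6°, shortest Δλ = 119.9° (east) — crosses 180°.
Leg 2: -61.6° → +151.6°, shortest Δλ = -146.8° (west) — crosses 180°.
Leg 3: +151.6° → -11.1°, shortest Δλ = -162.7° (west) — does not cross 180°.
Total crossings: 2.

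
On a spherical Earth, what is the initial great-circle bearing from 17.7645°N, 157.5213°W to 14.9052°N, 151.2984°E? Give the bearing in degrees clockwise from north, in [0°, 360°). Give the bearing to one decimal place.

274.6°

Δλ = 151.2984 − -157.5213 = 308.8197°; wrapped into (−180°, 180°]: -51.1803°.
θ = atan2( sin Δλ · cos φ₂ , cos φ₁ · sin φ₂ − sin φ₁ · cos φ₂ · cos Δλ )
  = atan2(-0.75291, 0.06013) = -85.434° → normalised to [0°, 360°): 274.566°.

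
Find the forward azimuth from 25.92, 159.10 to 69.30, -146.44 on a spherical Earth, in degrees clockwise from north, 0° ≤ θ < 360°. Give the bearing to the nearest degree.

Δλ = -146.44 − 159.10 = -305.54°; wrapped into (−180°, 180°]: 54.46°.
θ = atan2( sin Δλ · cos φ₂ , cos φ₁ · sin φ₂ − sin φ₁ · cos φ₂ · cos Δλ )
  = atan2(0.28763, 0.75153) = 20.943° → normalised to [0°, 360°): 20.943°.

21°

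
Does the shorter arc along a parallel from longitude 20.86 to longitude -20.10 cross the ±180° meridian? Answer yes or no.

No

Signed shortest Δλ = ((-20.10 − 20.86 + 180) mod 360) − 180 = -40.96°.
Going west by 40.96° from +20.86° reaches -20.10° without touching 180°.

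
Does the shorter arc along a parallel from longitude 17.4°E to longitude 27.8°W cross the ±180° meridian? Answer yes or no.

Signed shortest Δλ = ((-27.8 − 17.4 + 180) mod 360) − 180 = -45.2°.
Going west by 45.2° from +17.4° reaches -27.8° without touching 180°.

No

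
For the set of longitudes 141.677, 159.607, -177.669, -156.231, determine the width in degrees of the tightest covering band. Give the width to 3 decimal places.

Sort the longitudes: -177.669°, -156.231°, +141.677°, +159.607°.
Eastward gaps between consecutive values (wrapping around): 21.438°, 297.908°, 17.930°, 22.724°.
Largest gap = 297.908° ⇒ minimal covering band is its complement: 360° − 297.908° = 62.092°.
Band runs from +141.677° eastward to -156.231°, crossing the antimeridian.

62.092°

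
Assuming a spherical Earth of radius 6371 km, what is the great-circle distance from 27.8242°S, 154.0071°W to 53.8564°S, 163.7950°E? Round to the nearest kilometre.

4474 km

Δλ = 163.7950 − -154.0071 = 317.8021°; wrapped into (−180°, 180°]: -42.1979°.
Δφ = -53.8564 − -27.8242 = -26.0322°.
a = sin²(Δφ/2) + cos φ₁ · cos φ₂ · sin²(Δλ/2) = 0.118320.
c = 2·atan2(√a, √(1−a)) = 0.70230 rad → d = 6371·c ≈ 4474.35 km.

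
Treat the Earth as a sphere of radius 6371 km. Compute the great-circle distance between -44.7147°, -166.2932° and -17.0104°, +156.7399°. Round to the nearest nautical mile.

Δλ = 156.7399 − -166.2932 = 323.0331°; wrapped into (−180°, 180°]: -36.9669°.
Δφ = -17.0104 − -44.7147 = 27.7043°.
a = sin²(Δφ/2) + cos φ₁ · cos φ₂ · sin²(Δλ/2) = 0.125619.
c = 2·atan2(√a, √(1−a)) = 0.72460 rad → d = 6371·c ≈ 4616.46 km ≈ 2492.69 nmi.

2493 nmi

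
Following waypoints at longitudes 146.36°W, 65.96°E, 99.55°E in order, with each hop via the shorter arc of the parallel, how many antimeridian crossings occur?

1

Leg 1: -146.36° → +65.96°, shortest Δλ = -147.68° (west) — crosses 180°.
Leg 2: +65.96° → +99.55°, shortest Δλ = 33.59° (east) — does not cross 180°.
Total crossings: 1.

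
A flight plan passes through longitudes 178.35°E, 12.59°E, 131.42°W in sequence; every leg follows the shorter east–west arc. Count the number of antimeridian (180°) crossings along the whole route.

0

Leg 1: +178.35° → +12.59°, shortest Δλ = -165.76° (west) — does not cross 180°.
Leg 2: +12.59° → -131.42°, shortest Δλ = -144.01° (west) — does not cross 180°.
Total crossings: 0.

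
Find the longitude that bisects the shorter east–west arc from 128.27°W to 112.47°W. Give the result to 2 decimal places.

120.37°W

Signed shortest Δλ from -128.27° to -112.47° is +15.80°.
Midpoint longitude = -128.27° + (+15.80°)/2 = -128.27° + 7.90° = -120.37°.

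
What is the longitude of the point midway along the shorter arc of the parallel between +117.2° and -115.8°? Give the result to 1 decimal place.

-179.3°

Signed shortest Δλ from +117.2° to -115.8° is +127.0°.
Midpoint longitude = +117.2° + (+127.0°)/2 = +117.2° + 63.5° = +180.7°.
Normalise into (−180°, 180°]: -179.3°.
(The naïve average (+117.2 + -115.8)/2 = 0.7° is on the wrong side of the globe.)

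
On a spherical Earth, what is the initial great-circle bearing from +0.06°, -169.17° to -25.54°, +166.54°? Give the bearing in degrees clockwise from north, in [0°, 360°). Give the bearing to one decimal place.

Δλ = 166.54 − -169.17 = 335.71°; wrapped into (−180°, 180°]: -24.29°.
θ = atan2( sin Δλ · cos φ₂ , cos φ₁ · sin φ₂ − sin φ₁ · cos φ₂ · cos Δλ )
  = atan2(-0.37116, -0.43200) = -139.332° → normalised to [0°, 360°): 220.668°.

220.7°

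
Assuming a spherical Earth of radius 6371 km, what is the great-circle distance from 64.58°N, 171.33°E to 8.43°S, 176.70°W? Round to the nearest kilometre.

Δλ = -176.70 − 171.33 = -348.03°; wrapped into (−180°, 180°]: 11.97°.
Δφ = -8.43 − 64.58 = -73.01°.
a = sin²(Δφ/2) + cos φ₁ · cos φ₂ · sin²(Δλ/2) = 0.358514.
c = 2·atan2(√a, √(1−a)) = 1.28390 rad → d = 6371·c ≈ 8179.76 km.

8180 km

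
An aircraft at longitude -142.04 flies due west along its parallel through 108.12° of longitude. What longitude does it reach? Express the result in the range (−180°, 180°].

+109.84°

Start at -142.04°; shift −108.12° → -250.16°.
-250.16° lies outside (−180°, 180°]; add 360° → +109.84°.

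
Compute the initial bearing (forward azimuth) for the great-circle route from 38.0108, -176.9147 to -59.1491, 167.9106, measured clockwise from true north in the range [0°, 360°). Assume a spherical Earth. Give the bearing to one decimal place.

187.8°

Δλ = 167.9106 − -176.9147 = 344.8253°; wrapped into (−180°, 180°]: -15.1747°.
θ = atan2( sin Δλ · cos φ₂ , cos φ₁ · sin φ₂ − sin φ₁ · cos φ₂ · cos Δλ )
  = atan2(-0.13423, -0.98119) = -172.210° → normalised to [0°, 360°): 187.790°.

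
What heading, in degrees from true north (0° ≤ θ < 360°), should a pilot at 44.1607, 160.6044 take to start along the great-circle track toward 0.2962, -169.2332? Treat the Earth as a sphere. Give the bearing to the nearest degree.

Δλ = -169.2332 − 160.6044 = -329.8376°; wrapped into (−180°, 180°]: 30.1624°.
θ = atan2( sin Δλ · cos φ₂ , cos φ₁ · sin φ₂ − sin φ₁ · cos φ₂ · cos Δλ )
  = atan2(0.50245, -0.59863) = 139.992° → normalised to [0°, 360°): 139.992°.

140°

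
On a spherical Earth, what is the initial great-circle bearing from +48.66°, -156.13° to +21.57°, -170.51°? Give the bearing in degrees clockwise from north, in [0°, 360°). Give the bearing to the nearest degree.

208°

Δλ = -170.51 − -156.13 = -14.38°.
θ = atan2( sin Δλ · cos φ₂ , cos φ₁ · sin φ₂ − sin φ₁ · cos φ₂ · cos Δλ )
  = atan2(-0.23096, -0.43351) = -151.953° → normalised to [0°, 360°): 208.047°.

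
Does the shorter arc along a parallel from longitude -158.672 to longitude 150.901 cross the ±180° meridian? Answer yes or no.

Yes

Naïve |150.901 − -158.672| = 309.573° > 180°, so the shorter arc goes the other way round — across 180°.
Signed shortest Δλ = ((150.901 − -158.672 + 180) mod 360) − 180 = -50.427°.
Going west by 50.427° from -158.672° passes through 180° before reaching +150.901°.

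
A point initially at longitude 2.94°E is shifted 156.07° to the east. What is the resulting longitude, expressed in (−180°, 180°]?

Start at +2.94°; shift +156.07° → +159.01°.
+159.01° already lies in (−180°, 180°].

159.01°E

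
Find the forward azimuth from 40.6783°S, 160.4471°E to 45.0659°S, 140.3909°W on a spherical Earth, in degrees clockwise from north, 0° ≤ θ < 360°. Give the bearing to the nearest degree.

Δλ = -140.3909 − 160.4471 = -300.8380°; wrapped into (−180°, 180°]: 59.1620°.
θ = atan2( sin Δλ · cos φ₂ , cos φ₁ · sin φ₂ − sin φ₁ · cos φ₂ · cos Δλ )
  = atan2(0.60644, -0.30088) = 116.388° → normalised to [0°, 360°): 116.388°.

116°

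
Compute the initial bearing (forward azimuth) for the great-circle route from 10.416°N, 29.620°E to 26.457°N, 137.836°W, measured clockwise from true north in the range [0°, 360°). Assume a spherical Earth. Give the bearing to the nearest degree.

342°

Δλ = -137.836 − 29.620 = -167.456°.
θ = atan2( sin Δλ · cos φ₂ , cos φ₁ · sin φ₂ − sin φ₁ · cos φ₂ · cos Δλ )
  = atan2(-0.19444, 0.59618) = -18.064° → normalised to [0°, 360°): 341.936°.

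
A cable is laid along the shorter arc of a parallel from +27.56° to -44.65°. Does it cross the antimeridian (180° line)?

Signed shortest Δλ = ((-44.65 − 27.56 + 180) mod 360) − 180 = -72.21°.
Going west by 72.21° from +27.56° reaches -44.65° without touching 180°.

No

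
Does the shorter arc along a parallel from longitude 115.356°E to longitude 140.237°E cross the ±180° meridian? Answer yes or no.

Signed shortest Δλ = ((140.237 − 115.356 + 180) mod 360) − 180 = 24.881°.
Going east by 24.881° from +115.356° reaches +140.237° without touching 180°.

No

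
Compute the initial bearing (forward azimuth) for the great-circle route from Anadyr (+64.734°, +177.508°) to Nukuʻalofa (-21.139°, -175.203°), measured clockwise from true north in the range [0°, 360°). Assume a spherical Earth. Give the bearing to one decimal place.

Δλ = -175.203 − 177.508 = -352.711°; wrapped into (−180°, 180°]: 7.289°.
θ = atan2( sin Δλ · cos φ₂ , cos φ₁ · sin φ₂ − sin φ₁ · cos φ₂ · cos Δλ )
  = atan2(0.11834, -0.99059) = 173.188° → normalised to [0°, 360°): 173.188°.

173.2°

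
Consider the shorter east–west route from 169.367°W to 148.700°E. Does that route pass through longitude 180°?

Naïve |148.700 − -169.367| = 318.067° > 180°, so the shorter arc goes the other way round — across 180°.
Signed shortest Δλ = ((148.700 − -169.367 + 180) mod 360) − 180 = -41.933°.
Going west by 41.933° from -169.367° passes through 180° before reaching +148.700°.

Yes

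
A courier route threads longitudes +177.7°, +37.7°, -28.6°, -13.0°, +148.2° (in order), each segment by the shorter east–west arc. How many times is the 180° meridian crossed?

0

Leg 1: +177.7° → +37.7°, shortest Δλ = -140.0° (west) — does not cross 180°.
Leg 2: +37.7° → -28.6°, shortest Δλ = -66.3° (west) — does not cross 180°.
Leg 3: -28.6° → -13.0°, shortest Δλ = 15.6° (east) — does not cross 180°.
Leg 4: -13.0° → +148.2°, shortest Δλ = 161.2° (east) — does not cross 180°.
Total crossings: 0.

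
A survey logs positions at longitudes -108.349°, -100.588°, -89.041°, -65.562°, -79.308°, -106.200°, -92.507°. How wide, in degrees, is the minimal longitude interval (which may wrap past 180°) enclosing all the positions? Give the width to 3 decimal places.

42.787°

Sort the longitudes: -108.349°, -106.200°, -100.588°, -92.507°, -89.041°, -79.308°, -65.562°.
Eastward gaps between consecutive values (wrapping around): 2.149°, 5.612°, 8.081°, 3.466°, 9.733°, 13.746°, 317.213°.
Largest gap = 317.213° ⇒ minimal covering band is its complement: 360° − 317.213° = 42.787°.
Band runs from -108.349° eastward to -65.562°.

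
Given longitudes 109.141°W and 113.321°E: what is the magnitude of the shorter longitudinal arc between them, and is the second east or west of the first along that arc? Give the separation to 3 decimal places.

137.538° west

Raw difference: 113.321 − -109.141 = 222.462°.
Normalise into (−180°, 180°]: 222.462° − 360° = -137.538°.
Negative ⇒ the second point lies to the west; separation 137.538°.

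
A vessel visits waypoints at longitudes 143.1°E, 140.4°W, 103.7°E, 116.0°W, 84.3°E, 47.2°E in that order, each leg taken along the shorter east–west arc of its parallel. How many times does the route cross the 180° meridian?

Leg 1: +143.1° → -140.4°, shortest Δλ = 76.5° (east) — crosses 180°.
Leg 2: -140.4° → +103.7°, shortest Δλ = -115.9° (west) — crosses 180°.
Leg 3: +103.7° → -116.0°, shortest Δλ = 140.3° (east) — crosses 180°.
Leg 4: -116.0° → +84.3°, shortest Δλ = -159.7° (west) — crosses 180°.
Leg 5: +84.3° → +47.2°, shortest Δλ = -37.1° (west) — does not cross 180°.
Total crossings: 4.

4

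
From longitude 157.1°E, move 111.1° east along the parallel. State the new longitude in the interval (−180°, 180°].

Start at +157.1°; shift +111.1° → +268.2°.
+268.2° lies outside (−180°, 180°]; subtract 360° → -91.8°.

91.8°W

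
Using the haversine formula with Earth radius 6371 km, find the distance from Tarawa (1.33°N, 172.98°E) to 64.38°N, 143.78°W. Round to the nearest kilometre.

Δλ = -143.78 − 172.98 = -316.76°; wrapped into (−180°, 180°]: 43.24°.
Δφ = 64.38 − 1.33 = 63.05°.
a = sin²(Δφ/2) + cos φ₁ · cos φ₂ · sin²(Δλ/2) = 0.332078.
c = 2·atan2(√a, √(1−a)) = 1.22830 rad → d = 6371·c ≈ 7825.47 km.

7825 km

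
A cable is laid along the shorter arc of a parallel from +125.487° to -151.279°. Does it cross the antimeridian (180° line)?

Yes

Naïve |-151.279 − 125.487| = 276.766° > 180°, so the shorter arc goes the other way round — across 180°.
Signed shortest Δλ = ((-151.279 − 125.487 + 180) mod 360) − 180 = 83.234°.
Going east by 83.234° from +125.487° passes through 180° before reaching -151.279°.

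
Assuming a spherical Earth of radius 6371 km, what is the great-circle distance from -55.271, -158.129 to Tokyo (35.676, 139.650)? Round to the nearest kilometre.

11707 km

Δλ = 139.650 − -158.129 = 297.779°; wrapped into (−180°, 180°]: -62.221°.
Δφ = 35.676 − -55.271 = 90.947°.
a = sin²(Δφ/2) + cos φ₁ · cos φ₂ · sin²(Δλ/2) = 0.631811.
c = 2·atan2(√a, √(1−a)) = 1.83757 rad → d = 6371·c ≈ 11707.17 km.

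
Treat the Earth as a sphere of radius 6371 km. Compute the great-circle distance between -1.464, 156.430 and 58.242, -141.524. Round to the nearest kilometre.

8562 km

Δλ = -141.524 − 156.430 = -297.954°; wrapped into (−180°, 180°]: 62.046°.
Δφ = 58.242 − -1.464 = 59.706°.
a = sin²(Δφ/2) + cos φ₁ · cos φ₂ · sin²(Δλ/2) = 0.387540.
c = 2·atan2(√a, √(1−a)) = 1.34393 rad → d = 6371·c ≈ 8562.21 km.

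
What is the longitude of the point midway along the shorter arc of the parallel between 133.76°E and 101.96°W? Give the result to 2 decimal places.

164.10°W

Signed shortest Δλ from +133.76° to -101.96° is +124.28°.
Midpoint longitude = +133.76° + (+124.28°)/2 = +133.76° + 62.14° = +195.90°.
Normalise into (−180°, 180°]: -164.10°.
(The naïve average (+133.76 + -101.96)/2 = 15.9° is on the wrong side of the globe.)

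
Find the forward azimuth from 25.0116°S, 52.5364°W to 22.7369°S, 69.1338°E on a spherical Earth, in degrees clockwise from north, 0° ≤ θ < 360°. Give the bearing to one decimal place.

125.3°

Δλ = 69.1338 − -52.5364 = 121.6702°.
θ = atan2( sin Δλ · cos φ₂ , cos φ₁ · sin φ₂ − sin φ₁ · cos φ₂ · cos Δλ )
  = atan2(0.78495, -0.55499) = 125.262° → normalised to [0°, 360°): 125.262°.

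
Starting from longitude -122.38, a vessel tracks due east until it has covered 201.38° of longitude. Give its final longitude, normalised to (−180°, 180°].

+79.00°

Start at -122.38°; shift +201.38° → +79.00°.
+79.00° already lies in (−180°, 180°].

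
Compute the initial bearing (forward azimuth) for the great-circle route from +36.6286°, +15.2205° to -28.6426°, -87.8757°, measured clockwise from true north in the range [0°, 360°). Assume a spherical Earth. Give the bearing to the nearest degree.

253°

Δλ = -87.8757 − 15.2205 = -103.0962°.
θ = atan2( sin Δλ · cos φ₂ , cos φ₁ · sin φ₂ − sin φ₁ · cos φ₂ · cos Δλ )
  = atan2(-0.85480, -0.26604) = -107.288° → normalised to [0°, 360°): 252.712°.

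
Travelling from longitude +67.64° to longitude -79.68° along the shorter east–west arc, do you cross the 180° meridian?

No

Signed shortest Δλ = ((-79.68 − 67.64 + 180) mod 360) − 180 = -147.32°.
Going west by 147.32° from +67.64° reaches -79.68° without touching 180°.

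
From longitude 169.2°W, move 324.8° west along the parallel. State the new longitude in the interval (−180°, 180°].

134.0°W

Start at -169.2°; shift −324.8° → -494.0°.
-494.0° lies outside (−180°, 180°]; add 360° → -134.0°.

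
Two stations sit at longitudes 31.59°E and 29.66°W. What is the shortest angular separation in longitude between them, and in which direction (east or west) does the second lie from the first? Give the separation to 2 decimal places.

61.25° west

Raw difference: -29.66 − 31.59 = -61.25°.
Normalise into (−180°, 180°]: -61.25° stays -61.25°.
Negative ⇒ the second point lies to the west; separation 61.25°.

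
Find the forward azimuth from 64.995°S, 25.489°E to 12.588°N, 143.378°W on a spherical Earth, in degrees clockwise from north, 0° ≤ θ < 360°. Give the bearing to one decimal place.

193.7°

Δλ = -143.378 − 25.489 = -168.867°.
θ = atan2( sin Δλ · cos φ₂ , cos φ₁ · sin φ₂ − sin φ₁ · cos φ₂ · cos Δλ )
  = atan2(-0.18845, -0.77572) = -166.346° → normalised to [0°, 360°): 193.654°.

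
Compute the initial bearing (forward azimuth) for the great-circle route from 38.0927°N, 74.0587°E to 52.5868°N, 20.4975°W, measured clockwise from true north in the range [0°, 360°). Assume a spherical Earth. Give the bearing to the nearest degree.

Δλ = -20.4975 − 74.0587 = -94.5562°.
θ = atan2( sin Δλ · cos φ₂ , cos φ₁ · sin φ₂ − sin φ₁ · cos φ₂ · cos Δλ )
  = atan2(-0.60564, 0.65488) = -42.763° → normalised to [0°, 360°): 317.237°.

317°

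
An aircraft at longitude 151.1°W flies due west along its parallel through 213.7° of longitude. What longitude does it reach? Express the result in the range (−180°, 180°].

4.8°W

Start at -151.1°; shift −213.7° → -364.8°.
-364.8° lies outside (−180°, 180°]; add 360° → -4.8°.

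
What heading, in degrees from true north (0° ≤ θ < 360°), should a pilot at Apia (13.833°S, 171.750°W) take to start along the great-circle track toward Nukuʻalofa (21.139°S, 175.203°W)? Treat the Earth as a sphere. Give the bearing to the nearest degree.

Δλ = -175.203 − -171.750 = -3.453°.
θ = atan2( sin Δλ · cos φ₂ , cos φ₁ · sin φ₂ − sin φ₁ · cos φ₂ · cos Δλ )
  = atan2(-0.05618, -0.12757) = -156.234° → normalised to [0°, 360°): 203.766°.

204°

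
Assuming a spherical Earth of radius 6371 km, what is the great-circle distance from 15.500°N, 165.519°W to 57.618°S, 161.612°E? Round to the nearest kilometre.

Δλ = 161.612 − -165.519 = 327.131°; wrapped into (−180°, 180°]: -32.869°.
Δφ = -57.618 − 15.500 = -73.118°.
a = sin²(Δφ/2) + cos φ₁ · cos φ₂ · sin²(Δλ/2) = 0.396108.
c = 2·atan2(√a, √(1−a)) = 1.36149 rad → d = 6371·c ≈ 8674.04 km.

8674 km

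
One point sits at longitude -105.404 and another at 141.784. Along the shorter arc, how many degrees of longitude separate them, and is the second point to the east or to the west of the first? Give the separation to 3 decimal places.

112.812° west

Raw difference: 141.784 − -105.404 = 247.188°.
Normalise into (−180°, 180°]: 247.188° − 360° = -112.812°.
Negative ⇒ the second point lies to the west; separation 112.812°.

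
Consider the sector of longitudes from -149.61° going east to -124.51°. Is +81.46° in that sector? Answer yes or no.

No

Band width going east from -149.61° to -124.51°: ((-124.51 − -149.61) mod 360) = 25.10°.
Offset of +81.46° east of the west edge: ((81.46 − -149.61) mod 360) = 231.07°.
231.07° > 25.10° ⇒ outside.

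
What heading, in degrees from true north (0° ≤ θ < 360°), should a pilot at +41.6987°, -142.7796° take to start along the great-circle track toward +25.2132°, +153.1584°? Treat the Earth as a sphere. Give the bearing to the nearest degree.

Δλ = 153.1584 − -142.7796 = 295.9380°; wrapped into (−180°, 180°]: -64.0620°.
θ = atan2( sin Δλ · cos φ₂ , cos φ₁ · sin φ₂ − sin φ₁ · cos φ₂ · cos Δλ )
  = atan2(-0.81359, 0.05482) = -86.145° → normalised to [0°, 360°): 273.855°.

274°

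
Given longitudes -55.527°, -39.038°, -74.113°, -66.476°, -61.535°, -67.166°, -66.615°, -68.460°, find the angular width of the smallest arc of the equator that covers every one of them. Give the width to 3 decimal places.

35.075°

Sort the longitudes: -74.113°, -68.460°, -67.166°, -66.615°, -66.476°, -61.535°, -55.527°, -39.038°.
Eastward gaps between consecutive values (wrapping around): 5.653°, 1.294°, 0.551°, 0.139°, 4.941°, 6.008°, 16.489°, 324.925°.
Largest gap = 324.925° ⇒ minimal covering band is its complement: 360° − 324.925° = 35.075°.
Band runs from -74.113° eastward to -39.038°.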